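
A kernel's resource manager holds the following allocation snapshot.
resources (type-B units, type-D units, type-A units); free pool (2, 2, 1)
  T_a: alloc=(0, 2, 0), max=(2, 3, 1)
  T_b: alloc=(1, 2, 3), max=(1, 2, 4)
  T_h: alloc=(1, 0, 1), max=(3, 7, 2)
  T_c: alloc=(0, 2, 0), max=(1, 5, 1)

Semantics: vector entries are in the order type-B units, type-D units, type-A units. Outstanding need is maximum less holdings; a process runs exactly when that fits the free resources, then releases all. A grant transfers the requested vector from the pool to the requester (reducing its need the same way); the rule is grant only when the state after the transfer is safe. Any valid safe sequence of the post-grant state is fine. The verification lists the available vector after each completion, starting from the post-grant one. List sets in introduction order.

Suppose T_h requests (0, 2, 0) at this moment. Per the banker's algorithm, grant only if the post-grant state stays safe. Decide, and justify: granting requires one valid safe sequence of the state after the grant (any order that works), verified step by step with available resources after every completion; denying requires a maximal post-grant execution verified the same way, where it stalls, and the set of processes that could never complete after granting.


GRANT: granting preserves safety; a valid post-grant sequence is T_b, T_a, T_c, T_h.
Key observation: (2, 0, 1) free after granting still covers T_b first, and each release covers the next.
Check on the post-grant state, step by step:
  pool = (2, 0, 1)
  run T_b (needs (0, 0, 1), free (2, 0, 1)); after release of (1, 2, 3) the pool is (3, 2, 4)
  run T_a (needs (2, 1, 1), free (3, 2, 4)); after release of (0, 2, 0) the pool is (3, 4, 4)
  run T_c (needs (1, 3, 1), free (3, 4, 4)); after release of (0, 2, 0) the pool is (3, 6, 4)
  run T_h (needs (2, 5, 1), free (3, 6, 4)); after release of (1, 2, 1) the pool is (4, 8, 5)


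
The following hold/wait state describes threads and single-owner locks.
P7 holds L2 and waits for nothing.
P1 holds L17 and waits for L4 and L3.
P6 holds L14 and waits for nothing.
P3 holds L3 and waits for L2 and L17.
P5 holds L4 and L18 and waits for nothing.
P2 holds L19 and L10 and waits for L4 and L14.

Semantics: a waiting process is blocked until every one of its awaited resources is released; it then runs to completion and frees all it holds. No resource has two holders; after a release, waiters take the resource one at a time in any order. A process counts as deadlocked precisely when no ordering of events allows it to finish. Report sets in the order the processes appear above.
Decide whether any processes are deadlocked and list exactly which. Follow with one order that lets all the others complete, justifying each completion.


The deadlocked set is P1 and P3.
Key observation: P1 -> P3 -> P1 is a circular wait — nothing in it can go first; no other process is dragged down with it.
A valid finishing order for the others: P6, P7, P5, P2.
Walking it through:
  P6 waits on nothing -> runs at once and releases L14
  P7 waits on nothing -> runs at once and releases L2
  P5 waits on nothing -> runs at once and releases L4 and L18
  run P2 (all its waits — L4 and L14 — are resolved); releases L19 and L10


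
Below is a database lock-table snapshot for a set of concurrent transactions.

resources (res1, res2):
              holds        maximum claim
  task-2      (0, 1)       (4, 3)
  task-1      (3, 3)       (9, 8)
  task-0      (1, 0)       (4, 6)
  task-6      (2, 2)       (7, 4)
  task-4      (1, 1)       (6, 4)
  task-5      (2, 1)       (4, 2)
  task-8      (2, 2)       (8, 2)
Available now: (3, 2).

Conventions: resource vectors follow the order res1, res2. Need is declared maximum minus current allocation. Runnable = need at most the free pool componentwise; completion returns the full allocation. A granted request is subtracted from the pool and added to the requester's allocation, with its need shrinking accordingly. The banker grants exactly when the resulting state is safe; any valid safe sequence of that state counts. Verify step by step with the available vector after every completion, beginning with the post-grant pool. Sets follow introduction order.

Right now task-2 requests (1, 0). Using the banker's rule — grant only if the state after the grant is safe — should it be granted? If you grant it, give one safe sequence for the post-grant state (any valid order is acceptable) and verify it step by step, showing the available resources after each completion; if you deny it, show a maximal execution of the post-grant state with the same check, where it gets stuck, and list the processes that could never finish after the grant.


GRANT: granting preserves safety; a valid post-grant sequence is task-5, task-2, task-4, task-6, task-8, task-1, task-0.
Key observation: the grant leaves (2, 2) free — enough for task-5, whose release restarts the cascade.
Check on the post-grant state, step by step:
  pool = (2, 2)
  run task-5 (needs (2, 1), free (2, 2)); after release of (2, 1) the pool is (4, 3)
  run task-2 (needs (3, 2), free (4, 3)); after release of (1, 1) the pool is (5, 4)
  run task-4 (needs (5, 3), free (5, 4)); after release of (1, 1) the pool is (6, 5)
  run task-6 (needs (5, 2), free (6, 5)); after release of (2, 2) the pool is (8, 7)
  run task-8 (needs (6, 0), free (8, 7)); after release of (2, 2) the pool is (10, 9)
  run task-1 (needs (6, 5), free (10, 9)); after release of (3, 3) the pool is (13, 12)
  run task-0 (needs (3, 6), free (13, 12)); after release of (1, 0) the pool is (14, 12)


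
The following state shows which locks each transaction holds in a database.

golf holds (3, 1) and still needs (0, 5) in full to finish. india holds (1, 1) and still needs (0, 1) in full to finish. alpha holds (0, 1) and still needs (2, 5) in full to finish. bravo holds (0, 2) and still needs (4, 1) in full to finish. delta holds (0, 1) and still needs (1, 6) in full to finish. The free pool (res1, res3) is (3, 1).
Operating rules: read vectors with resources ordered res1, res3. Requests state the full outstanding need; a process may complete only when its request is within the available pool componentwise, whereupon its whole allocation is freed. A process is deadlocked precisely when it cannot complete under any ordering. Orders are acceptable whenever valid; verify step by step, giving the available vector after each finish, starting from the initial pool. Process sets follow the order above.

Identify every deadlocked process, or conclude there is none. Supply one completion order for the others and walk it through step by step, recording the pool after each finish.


Deadlocked: golf, alpha and delta.
Key observation: res3 is the bottleneck — with india, bravo done the pool holds (4, 4), short of every remaining need.
One completion order for the rest: india, bravo. Check, step by step:
  pool = (3, 1)
  run india (needs (0, 1), free (3, 1)); after release of (1, 1) the pool is (4, 2)
  run bravo (needs (4, 1), free (4, 2)); after release of (0, 2) the pool is (4, 4)
The stuck group stays short no matter what:
  golf cannot run: need (0, 5) vs free (4, 4) (insufficient res3)
  alpha cannot run: need (2, 5) vs free (4, 4) (insufficient res3)
  delta cannot run: need (1, 6) vs free (4, 4) (insufficient res3)


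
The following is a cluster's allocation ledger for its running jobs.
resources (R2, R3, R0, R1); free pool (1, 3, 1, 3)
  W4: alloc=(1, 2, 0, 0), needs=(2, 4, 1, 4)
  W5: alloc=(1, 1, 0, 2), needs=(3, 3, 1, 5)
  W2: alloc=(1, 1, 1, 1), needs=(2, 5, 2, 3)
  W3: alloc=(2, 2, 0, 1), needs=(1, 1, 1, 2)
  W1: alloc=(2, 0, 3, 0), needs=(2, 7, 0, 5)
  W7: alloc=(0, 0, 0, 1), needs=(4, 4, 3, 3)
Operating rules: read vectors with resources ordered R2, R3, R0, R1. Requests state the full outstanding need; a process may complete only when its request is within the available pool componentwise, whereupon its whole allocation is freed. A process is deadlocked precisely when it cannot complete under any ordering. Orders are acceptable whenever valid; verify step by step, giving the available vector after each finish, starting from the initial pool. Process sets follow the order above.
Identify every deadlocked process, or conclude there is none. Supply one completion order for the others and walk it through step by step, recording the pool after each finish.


Deadlocked set: W5, W2, W1 and W7.
Key observation: after W3, W4 the pool peaks at (4, 7, 1, 4), and each blocked process is short somewhere: W5 on R1; W2 on R0; W1 on R1; W7 on R0.
A valid finishing order for the others: W3, W4. Walking it through:
  pool = (1, 3, 1, 3)
  W3 needs (1, 1, 1, 2) <= (1, 3, 1, 3) -> finishes; pool += (2, 2, 0, 1) = (3, 5, 1, 4)
  W4 needs (2, 4, 1, 4) <= (3, 5, 1, 4) -> finishes; pool += (1, 2, 0, 0) = (4, 7, 1, 4)
None of the blocked processes ever fits:
  W5 still needs (3, 3, 1, 5) but only (4, 7, 1, 4) is free — short on R1
  W2 still needs (2, 5, 2, 3) but only (4, 7, 1, 4) is free — short on R0
  W1 still needs (2, 7, 0, 5) but only (4, 7, 1, 4) is free — short on R1
  W7 still needs (4, 4, 3, 3) but only (4, 7, 1, 4) is free — short on R0


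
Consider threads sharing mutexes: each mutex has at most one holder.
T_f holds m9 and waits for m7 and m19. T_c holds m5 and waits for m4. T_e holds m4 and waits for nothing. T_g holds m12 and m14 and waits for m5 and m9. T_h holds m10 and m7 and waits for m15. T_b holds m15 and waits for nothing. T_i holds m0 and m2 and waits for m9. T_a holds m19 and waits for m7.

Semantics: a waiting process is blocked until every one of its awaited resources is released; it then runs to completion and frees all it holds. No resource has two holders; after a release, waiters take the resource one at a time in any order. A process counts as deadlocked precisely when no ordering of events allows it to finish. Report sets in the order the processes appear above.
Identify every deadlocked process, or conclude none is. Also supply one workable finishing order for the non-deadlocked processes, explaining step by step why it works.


The deadlocked set is empty.
Key observation: there is no circular wait here — follow any chain and it reaches a process that is free to run now.
The rest can finish in the order T_b, T_h, T_e, T_a, T_f, T_c, T_g, T_i.
Step-by-step check:
  T_b waits on nothing -> runs at once and releases m15
  T_h waits on m15 — all released -> runs and releases m10 and m7
  T_e waits on nothing -> runs at once and releases m4
  T_a waits on m7 — all released -> runs and releases m19
  T_f waits on m7 and m19 — all released -> runs and releases m9
  T_c waits on m4 — all released -> runs and releases m5
  T_g waits on m5 and m9 — all released -> runs and releases m12 and m14
  T_i waits on m9 — all released -> runs and releases m0 and m2


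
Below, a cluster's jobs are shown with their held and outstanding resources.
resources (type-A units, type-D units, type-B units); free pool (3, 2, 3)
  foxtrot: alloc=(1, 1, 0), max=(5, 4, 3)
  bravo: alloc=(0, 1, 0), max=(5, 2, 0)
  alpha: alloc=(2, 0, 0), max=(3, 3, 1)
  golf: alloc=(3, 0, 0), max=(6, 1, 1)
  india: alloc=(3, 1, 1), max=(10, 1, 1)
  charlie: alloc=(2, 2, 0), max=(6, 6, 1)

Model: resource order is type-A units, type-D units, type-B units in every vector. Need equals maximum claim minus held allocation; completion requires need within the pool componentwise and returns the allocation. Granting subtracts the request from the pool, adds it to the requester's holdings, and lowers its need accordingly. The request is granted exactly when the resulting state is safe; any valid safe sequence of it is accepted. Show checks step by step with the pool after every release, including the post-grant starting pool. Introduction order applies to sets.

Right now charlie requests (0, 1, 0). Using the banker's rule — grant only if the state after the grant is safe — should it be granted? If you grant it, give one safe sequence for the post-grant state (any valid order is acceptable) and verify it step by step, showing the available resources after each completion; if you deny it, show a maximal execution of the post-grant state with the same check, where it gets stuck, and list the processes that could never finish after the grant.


DENY — the pretend-granted state is unsafe.
Key observation: after golf, bravo the pool peaks at (6, 2, 3), and each blocked process is short somewhere: foxtrot on type-D units; alpha on type-D units; india on type-A units; charlie on type-D units.
On the post-grant state, golf, bravo is a maximal run — nothing extends it. Step-by-step check:
  pool = (3, 1, 3)
  golf needs (3, 1, 1) <= (3, 1, 3) -> finishes; pool += (3, 0, 0) = (6, 1, 3)
  bravo needs (5, 1, 0) <= (6, 1, 3) -> finishes; pool += (0, 1, 0) = (6, 2, 3)
  blocked: foxtrot wants (4, 3, 3), pool (6, 2, 3) — not enough type-D units
  blocked: alpha wants (1, 3, 1), pool (6, 2, 3) — not enough type-D units
  blocked: india wants (7, 0, 0), pool (6, 2, 3) — not enough type-A units
  blocked: charlie wants (4, 3, 1), pool (6, 2, 3) — not enough type-D units
Had the request been granted, foxtrot, alpha, india and charlie could never finish.


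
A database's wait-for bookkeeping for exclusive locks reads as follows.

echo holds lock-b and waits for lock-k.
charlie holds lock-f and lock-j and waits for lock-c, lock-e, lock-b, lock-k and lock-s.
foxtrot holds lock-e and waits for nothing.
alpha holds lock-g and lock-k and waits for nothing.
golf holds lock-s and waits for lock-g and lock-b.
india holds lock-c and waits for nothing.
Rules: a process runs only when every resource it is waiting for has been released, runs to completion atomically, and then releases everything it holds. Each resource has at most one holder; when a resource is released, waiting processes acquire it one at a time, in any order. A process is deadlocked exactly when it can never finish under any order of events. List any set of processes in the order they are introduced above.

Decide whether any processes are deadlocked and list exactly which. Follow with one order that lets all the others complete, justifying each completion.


No process is deadlocked.
Key observation: although several processes wait, no cycle exists — each chain bottoms out at a free runner.
A valid finishing order for the others: alpha, echo, foxtrot, india, golf, charlie.
Verifying each step:
  alpha: no waits; runs immediately, freeing lock-g and lock-k
  echo: everything it awaited (lock-k) is free; runs, freeing lock-b
  foxtrot: no waits; runs immediately, freeing lock-e
  india: no waits; runs immediately, freeing lock-c
  golf: everything it awaited (lock-g and lock-b) is free; runs, freeing lock-s
  charlie: everything it awaited (lock-c, lock-e, lock-b, lock-k and lock-s) is free; runs, freeing lock-f and lock-j


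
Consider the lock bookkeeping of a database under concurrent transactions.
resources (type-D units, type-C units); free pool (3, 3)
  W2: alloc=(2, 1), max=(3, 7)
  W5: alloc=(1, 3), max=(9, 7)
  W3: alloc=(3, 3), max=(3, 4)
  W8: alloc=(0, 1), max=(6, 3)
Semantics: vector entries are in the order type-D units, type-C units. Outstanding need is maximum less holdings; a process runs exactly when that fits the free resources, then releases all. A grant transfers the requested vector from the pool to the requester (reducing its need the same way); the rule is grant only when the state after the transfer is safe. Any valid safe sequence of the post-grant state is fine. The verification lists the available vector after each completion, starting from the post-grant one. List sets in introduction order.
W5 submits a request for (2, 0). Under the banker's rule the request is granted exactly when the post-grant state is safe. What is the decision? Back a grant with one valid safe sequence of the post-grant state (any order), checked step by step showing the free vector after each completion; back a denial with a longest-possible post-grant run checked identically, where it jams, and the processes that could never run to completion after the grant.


GRANT: granting preserves safety; a valid post-grant sequence is W3, W2, W5, W8.
Key observation: granting shrinks the pool to (1, 3), yet W3 still fits and the chain goes through.
Verifying the post-grant state step by step:
  pool = (1, 3)
  W3 needs (0, 1) <= (1, 3) -> finishes; pool += (3, 3) = (4, 6)
  W2 needs (1, 6) <= (4, 6) -> finishes; pool += (2, 1) = (6, 7)
  W5 needs (6, 4) <= (6, 7) -> finishes; pool += (3, 3) = (9, 10)
  W8 needs (6, 2) <= (9, 10) -> finishes; pool += (0, 1) = (9, 11)


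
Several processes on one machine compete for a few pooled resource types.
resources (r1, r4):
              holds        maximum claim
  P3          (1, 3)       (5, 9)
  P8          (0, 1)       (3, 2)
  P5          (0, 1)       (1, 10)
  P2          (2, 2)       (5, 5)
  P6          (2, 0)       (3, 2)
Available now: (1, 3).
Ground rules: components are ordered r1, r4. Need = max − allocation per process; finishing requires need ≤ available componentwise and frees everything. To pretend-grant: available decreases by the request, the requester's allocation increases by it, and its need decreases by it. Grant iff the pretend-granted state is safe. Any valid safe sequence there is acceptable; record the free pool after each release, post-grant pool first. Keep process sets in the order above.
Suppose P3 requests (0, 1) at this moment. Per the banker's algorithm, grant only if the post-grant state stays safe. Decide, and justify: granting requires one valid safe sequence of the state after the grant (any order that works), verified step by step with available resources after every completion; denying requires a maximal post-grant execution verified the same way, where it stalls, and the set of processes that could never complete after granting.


GRANT — the state after the grant stays safe, e.g. via P6, P8, P2, P3, P5.
Key observation: (1, 2) free after granting still covers P6 first, and each release covers the next.
Step-by-step check of the post-grant state:
  pool = (1, 2)
  P6 needs (1, 2) <= (1, 2) -> finishes; pool += (2, 0) = (3, 2)
  P8 needs (3, 1) <= (3, 2) -> finishes; pool += (0, 1) = (3, 3)
  P2 needs (3, 3) <= (3, 3) -> finishes; pool += (2, 2) = (5, 5)
  P3 needs (4, 5) <= (5, 5) -> finishes; pool += (1, 4) = (6, 9)
  P5 needs (1, 9) <= (6, 9) -> finishes; pool += (0, 1) = (6, 10)


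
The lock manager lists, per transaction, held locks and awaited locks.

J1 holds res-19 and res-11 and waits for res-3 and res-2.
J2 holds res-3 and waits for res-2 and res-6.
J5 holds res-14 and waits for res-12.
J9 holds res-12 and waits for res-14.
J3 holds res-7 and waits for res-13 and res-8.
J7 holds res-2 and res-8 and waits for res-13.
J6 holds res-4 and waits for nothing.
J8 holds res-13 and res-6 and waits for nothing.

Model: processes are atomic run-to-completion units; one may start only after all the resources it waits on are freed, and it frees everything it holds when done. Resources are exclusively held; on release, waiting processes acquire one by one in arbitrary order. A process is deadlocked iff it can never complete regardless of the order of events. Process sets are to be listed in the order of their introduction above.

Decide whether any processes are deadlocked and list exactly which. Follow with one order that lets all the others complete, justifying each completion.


The deadlocked set is J5 and J9.
Key observation: the loop J5 -> J9 -> J5 blocks itself forever; no other process is dragged down with it.
A valid finishing order for the others: J8, J7, J2, J1, J6, J3.
Verifying each step:
  run J8 (it waits on nothing); releases res-13 and res-6
  J7 waits on res-13 — all released -> runs and releases res-2 and res-8
  J2 waits on res-2 and res-6 — all released -> runs and releases res-3
  J1 waits on res-3 and res-2 — all released -> runs and releases res-19 and res-11
  run J6 (it waits on nothing); releases res-4
  J3 waits on res-13 and res-8 — all released -> runs and releases res-7


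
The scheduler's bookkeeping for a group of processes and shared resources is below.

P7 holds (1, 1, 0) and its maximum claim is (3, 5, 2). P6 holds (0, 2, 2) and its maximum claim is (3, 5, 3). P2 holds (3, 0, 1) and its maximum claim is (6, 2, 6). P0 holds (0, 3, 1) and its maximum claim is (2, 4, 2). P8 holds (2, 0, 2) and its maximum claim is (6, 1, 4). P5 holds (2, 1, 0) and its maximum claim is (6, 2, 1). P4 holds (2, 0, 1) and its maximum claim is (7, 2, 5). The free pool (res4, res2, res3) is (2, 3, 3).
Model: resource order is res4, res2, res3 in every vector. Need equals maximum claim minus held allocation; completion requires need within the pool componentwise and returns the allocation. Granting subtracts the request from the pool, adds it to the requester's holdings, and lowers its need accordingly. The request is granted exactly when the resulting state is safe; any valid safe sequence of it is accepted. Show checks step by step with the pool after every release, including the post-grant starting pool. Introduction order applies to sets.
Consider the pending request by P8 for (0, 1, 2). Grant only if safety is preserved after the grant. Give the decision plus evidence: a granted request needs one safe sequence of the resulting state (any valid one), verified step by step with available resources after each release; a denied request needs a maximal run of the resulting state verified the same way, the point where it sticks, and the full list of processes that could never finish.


DENY: after the grant no complete ordering would exist.
Key observation: after P0, P7, P6 the pool peaks at (3, 8, 4), and each blocked process is short somewhere: P2 on res3; P8 on res4; P5 on res4; P4 on res4.
After a pretend grant, a maximal execution: P0, P7, P6 — then nothing else fits. Step-by-step check:
  pool = (2, 2, 1)
  run P0 (needs (2, 1, 1), free (2, 2, 1)); after release of (0, 3, 1) the pool is (2, 5, 2)
  run P7 (needs (2, 4, 2), free (2, 5, 2)); after release of (1, 1, 0) the pool is (3, 6, 2)
  run P6 (needs (3, 3, 1), free (3, 6, 2)); after release of (0, 2, 2) the pool is (3, 8, 4)
  P2 cannot run: need (3, 2, 5) vs free (3, 8, 4) (insufficient res3)
  P8 cannot run: need (4, 0, 0) vs free (3, 8, 4) (insufficient res4)
  P5 cannot run: need (4, 1, 1) vs free (3, 8, 4) (insufficient res4)
  P4 cannot run: need (5, 2, 4) vs free (3, 8, 4) (insufficient res4)
Processes that could never finish after the grant: P2, P8, P5 and P4.


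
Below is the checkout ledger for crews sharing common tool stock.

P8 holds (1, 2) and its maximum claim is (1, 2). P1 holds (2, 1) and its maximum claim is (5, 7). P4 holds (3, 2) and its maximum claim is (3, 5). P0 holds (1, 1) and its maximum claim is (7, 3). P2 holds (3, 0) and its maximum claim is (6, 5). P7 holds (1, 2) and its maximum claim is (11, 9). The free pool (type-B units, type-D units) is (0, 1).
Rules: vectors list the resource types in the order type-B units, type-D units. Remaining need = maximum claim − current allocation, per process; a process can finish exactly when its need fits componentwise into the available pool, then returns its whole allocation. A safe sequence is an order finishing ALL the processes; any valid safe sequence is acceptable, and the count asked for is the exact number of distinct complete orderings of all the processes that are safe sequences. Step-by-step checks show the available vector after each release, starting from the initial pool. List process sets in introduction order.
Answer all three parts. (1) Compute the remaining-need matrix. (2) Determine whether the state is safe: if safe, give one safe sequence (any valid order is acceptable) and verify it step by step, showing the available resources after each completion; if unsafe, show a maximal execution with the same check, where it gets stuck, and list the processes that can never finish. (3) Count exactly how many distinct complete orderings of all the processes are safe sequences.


(1) Need matrix, components ordered type-B units, type-D units:
  P8: (0, 0)
  P1: (3, 6)
  P4: (0, 3)
  P0: (6, 2)
  P2: (3, 5)
  P7: (10, 7)
(2) SAFE, for example via the order P8, P4, P2, P0, P1, P7.
Key observation: the first exact fit in this order is P4 — it needs (0, 3) with (1, 3) free, meeting a requested resource to the last unit.
Verifying each step:
  pool = (0, 1)
  P8 needs (0, 0) <= (0, 1) -> finishes; pool += (1, 2) = (1, 3)
  P4 needs (0, 3) <= (1, 3) -> finishes; pool += (3, 2) = (4, 5)
  P2 needs (3, 5) <= (4, 5) -> finishes; pool += (3, 0) = (7, 5)
  P0 needs (6, 2) <= (7, 5) -> finishes; pool += (1, 1) = (8, 6)
  P1 needs (3, 6) <= (8, 6) -> finishes; pool += (2, 1) = (10, 7)
  P7 needs (10, 7) <= (10, 7) -> finishes; pool += (1, 2) = (11, 9)
(3) Precisely 1 of the possible complete orderings is a safe sequence.


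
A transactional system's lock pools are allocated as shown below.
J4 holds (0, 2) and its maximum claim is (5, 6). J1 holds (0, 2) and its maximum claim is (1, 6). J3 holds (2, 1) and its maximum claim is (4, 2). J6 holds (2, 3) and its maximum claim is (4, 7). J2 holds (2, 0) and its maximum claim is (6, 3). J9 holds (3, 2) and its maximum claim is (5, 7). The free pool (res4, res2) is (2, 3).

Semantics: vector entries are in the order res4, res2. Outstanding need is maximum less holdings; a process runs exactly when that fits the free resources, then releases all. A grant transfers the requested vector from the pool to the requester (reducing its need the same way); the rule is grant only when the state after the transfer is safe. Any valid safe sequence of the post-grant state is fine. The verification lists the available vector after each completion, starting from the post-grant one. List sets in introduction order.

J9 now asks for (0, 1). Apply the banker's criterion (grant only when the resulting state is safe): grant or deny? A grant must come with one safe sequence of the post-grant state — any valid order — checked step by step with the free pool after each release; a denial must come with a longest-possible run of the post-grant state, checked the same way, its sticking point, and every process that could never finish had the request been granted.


DENY: after the grant no complete ordering would exist.
Key observation: res2 is the bottleneck — with J3, J2 done the pool holds (6, 3), short of every remaining need.
On the post-grant state, J3, J2 is a maximal run — nothing extends it. Verifying each step:
  pool = (2, 2)
  J3 needs (2, 1) <= (2, 2) -> finishes; pool += (2, 1) = (4, 3)
  J2 needs (4, 3) <= (4, 3) -> finishes; pool += (2, 0) = (6, 3)
  blocked: J4 wants (5, 4), pool (6, 3) — not enough res2
  blocked: J1 wants (1, 4), pool (6, 3) — not enough res2
  blocked: J6 wants (2, 4), pool (6, 3) — not enough res2
  blocked: J9 wants (2, 4), pool (6, 3) — not enough res2
Processes that could never finish after the grant: J4, J1, J6 and J9.


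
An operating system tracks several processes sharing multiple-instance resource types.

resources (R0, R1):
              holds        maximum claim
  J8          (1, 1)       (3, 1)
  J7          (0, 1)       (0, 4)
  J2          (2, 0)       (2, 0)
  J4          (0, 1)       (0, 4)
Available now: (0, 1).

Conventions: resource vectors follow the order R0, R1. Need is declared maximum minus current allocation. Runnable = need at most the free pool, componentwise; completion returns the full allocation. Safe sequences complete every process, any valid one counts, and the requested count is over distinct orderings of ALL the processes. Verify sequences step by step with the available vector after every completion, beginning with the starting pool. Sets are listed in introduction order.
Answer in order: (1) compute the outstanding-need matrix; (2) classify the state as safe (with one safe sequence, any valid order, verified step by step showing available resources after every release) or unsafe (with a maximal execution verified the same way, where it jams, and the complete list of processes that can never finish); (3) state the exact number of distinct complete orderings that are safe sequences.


(1) Need matrix, components ordered R0, R1:
  J8: (2, 0)
  J7: (0, 3)
  J2: (0, 0)
  J4: (0, 3)
(2) The state is UNSAFE.
Key observation: J2, J8 can finish, but then (3, 2) is all there is, and the blocked group's R1 demands exceed it.
Going as far as possible: J2, J8; after that, nothing fits. Step-by-step check:
  pool = (0, 1)
  J2 needs (0, 0) <= (0, 1) -> finishes; pool += (2, 0) = (2, 1)
  J8 needs (2, 0) <= (2, 1) -> finishes; pool += (1, 1) = (3, 2)
  blocked: J7 wants (0, 3), pool (3, 2) — not enough R1
  blocked: J4 wants (0, 3), pool (3, 2) — not enough R1
Processes that can never finish: J7 and J4.
(3) Precisely 0 of the possible complete orderings are safe sequences.


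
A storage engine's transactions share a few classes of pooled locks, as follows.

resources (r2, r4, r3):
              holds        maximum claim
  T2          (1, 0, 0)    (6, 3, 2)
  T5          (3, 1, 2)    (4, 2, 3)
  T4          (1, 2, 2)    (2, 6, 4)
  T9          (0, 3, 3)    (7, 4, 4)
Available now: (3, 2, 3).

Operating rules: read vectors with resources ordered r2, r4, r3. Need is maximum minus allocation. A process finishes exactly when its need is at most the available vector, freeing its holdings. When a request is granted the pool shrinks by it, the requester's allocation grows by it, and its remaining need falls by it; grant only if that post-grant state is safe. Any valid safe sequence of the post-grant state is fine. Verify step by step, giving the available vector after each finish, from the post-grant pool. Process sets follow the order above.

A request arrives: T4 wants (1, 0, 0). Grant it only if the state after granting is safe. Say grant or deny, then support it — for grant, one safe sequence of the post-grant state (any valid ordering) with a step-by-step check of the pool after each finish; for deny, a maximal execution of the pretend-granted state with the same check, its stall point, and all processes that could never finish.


DENY: after the grant no complete ordering would exist.
Key observation: after T5, T2 the pool peaks at (6, 3, 5), and each blocked process is short somewhere: T4 on r4; T9 on r2.
After a pretend grant, a maximal execution: T5, T2 — then nothing else fits. Check, step by step:
  pool = (2, 2, 3)
  T5 needs (1, 1, 1) <= (2, 2, 3) -> finishes; pool += (3, 1, 2) = (5, 3, 5)
  T2 needs (5, 3, 2) <= (5, 3, 5) -> finishes; pool += (1, 0, 0) = (6, 3, 5)
  T4 cannot run: need (0, 4, 2) vs free (6, 3, 5) (insufficient r4)
  T9 cannot run: need (7, 1, 1) vs free (6, 3, 5) (insufficient r2)
Post-grant, the permanently blocked set is T4 and T9.


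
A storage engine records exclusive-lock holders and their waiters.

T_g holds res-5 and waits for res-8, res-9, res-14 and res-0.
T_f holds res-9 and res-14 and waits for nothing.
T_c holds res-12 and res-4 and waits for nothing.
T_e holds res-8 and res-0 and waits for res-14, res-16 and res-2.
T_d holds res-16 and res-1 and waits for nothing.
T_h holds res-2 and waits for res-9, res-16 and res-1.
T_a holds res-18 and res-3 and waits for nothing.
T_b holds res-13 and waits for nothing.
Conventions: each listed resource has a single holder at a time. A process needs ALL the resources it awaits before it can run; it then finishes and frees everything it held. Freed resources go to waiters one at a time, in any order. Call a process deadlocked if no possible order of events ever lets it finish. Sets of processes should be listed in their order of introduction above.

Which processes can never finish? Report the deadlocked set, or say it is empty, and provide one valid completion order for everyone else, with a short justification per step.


The deadlocked set is empty.
Key observation: all waits point, directly or indirectly, at processes that can finish, so nothing is permanently blocked.
A valid finishing order for the others: T_f, T_d, T_h, T_e, T_g, T_c, T_a, T_b.
Walking it through:
  T_f waits on nothing -> runs at once and releases res-9 and res-14
  T_d waits on nothing -> runs at once and releases res-16 and res-1
  T_h: everything it awaited (res-9, res-16 and res-1) is free; runs, freeing res-2
  T_e: everything it awaited (res-14, res-16 and res-2) is free; runs, freeing res-8 and res-0
  T_g: everything it awaited (res-8, res-9, res-14 and res-0) is free; runs, freeing res-5
  T_c waits on nothing -> runs at once and releases res-12 and res-4
  T_a waits on nothing -> runs at once and releases res-18 and res-3
  T_b waits on nothing -> runs at once and releases res-13


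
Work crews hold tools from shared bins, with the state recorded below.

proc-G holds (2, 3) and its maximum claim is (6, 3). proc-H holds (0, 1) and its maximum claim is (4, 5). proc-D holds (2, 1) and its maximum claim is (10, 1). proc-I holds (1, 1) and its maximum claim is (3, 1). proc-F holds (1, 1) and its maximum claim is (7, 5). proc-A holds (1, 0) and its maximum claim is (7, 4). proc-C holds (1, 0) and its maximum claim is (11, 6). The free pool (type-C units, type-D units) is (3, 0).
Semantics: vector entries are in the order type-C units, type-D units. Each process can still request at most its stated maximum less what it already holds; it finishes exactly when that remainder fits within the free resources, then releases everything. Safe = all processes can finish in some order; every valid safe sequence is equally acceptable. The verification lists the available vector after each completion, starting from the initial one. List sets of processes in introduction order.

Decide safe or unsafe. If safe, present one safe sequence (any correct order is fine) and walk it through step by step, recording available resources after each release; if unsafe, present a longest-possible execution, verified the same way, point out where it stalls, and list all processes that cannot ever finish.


The state is SAFE; one workable sequence: proc-I, proc-G, proc-F, proc-A, proc-H, proc-D, proc-C.
Key observation: reading the order forward, proc-G is the first process whose need (4, 0) meets the free pool (4, 1) exactly on a resource it requests.
Verifying each step:
  pool = (3, 0)
  proc-I: need (2, 0) fits (3, 0); releases (1, 1), pool now (4, 1)
  proc-G: need (4, 0) fits (4, 1); releases (2, 3), pool now (6, 4)
  proc-F: need (6, 4) fits (6, 4); releases (1, 1), pool now (7, 5)
  proc-A: need (6, 4) fits (7, 5); releases (1, 0), pool now (8, 5)
  proc-H: need (4, 4) fits (8, 5); releases (0, 1), pool now (8, 6)
  proc-D: need (8, 0) fits (8, 6); releases (2, 1), pool now (10, 7)
  proc-C: need (10, 6) fits (10, 7); releases (1, 0), pool now (11, 7)


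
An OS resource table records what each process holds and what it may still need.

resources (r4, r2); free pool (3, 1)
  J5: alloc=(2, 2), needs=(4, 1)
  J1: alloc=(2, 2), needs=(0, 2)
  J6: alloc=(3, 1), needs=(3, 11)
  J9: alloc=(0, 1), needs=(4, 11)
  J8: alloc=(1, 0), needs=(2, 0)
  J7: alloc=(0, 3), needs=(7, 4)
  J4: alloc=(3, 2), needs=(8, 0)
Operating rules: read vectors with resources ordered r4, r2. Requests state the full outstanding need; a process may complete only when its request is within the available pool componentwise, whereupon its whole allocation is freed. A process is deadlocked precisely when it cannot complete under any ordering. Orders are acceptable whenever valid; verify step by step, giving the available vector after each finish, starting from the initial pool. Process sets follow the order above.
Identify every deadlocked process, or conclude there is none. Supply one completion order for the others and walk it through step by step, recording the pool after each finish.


Deadlocked set: J6 and J9.
Key observation: no order helps: past J8, J5, J1, J4, J7, the free pool tops out at (11, 10), below what each blocked process needs in r2.
One completion order for the rest: J8, J5, J1, J4, J7. Walking it through:
  pool = (3, 1)
  J8 needs (2, 0) <= (3, 1) -> finishes; pool += (1, 0) = (4, 1)
  J5 needs (4, 1) <= (4, 1) -> finishes; pool += (2, 2) = (6, 3)
  J1 needs (0, 2) <= (6, 3) -> finishes; pool += (2, 2) = (8, 5)
  J4 needs (8, 0) <= (8, 5) -> finishes; pool += (3, 2) = (11, 7)
  J7 needs (7, 4) <= (11, 7) -> finishes; pool += (0, 3) = (11, 10)
The blocked processes can never fit:
  J6 cannot run: need (3, 11) vs free (11, 10) (insufficient r2)
  J9 cannot run: need (4, 11) vs free (11, 10) (insufficient r2)


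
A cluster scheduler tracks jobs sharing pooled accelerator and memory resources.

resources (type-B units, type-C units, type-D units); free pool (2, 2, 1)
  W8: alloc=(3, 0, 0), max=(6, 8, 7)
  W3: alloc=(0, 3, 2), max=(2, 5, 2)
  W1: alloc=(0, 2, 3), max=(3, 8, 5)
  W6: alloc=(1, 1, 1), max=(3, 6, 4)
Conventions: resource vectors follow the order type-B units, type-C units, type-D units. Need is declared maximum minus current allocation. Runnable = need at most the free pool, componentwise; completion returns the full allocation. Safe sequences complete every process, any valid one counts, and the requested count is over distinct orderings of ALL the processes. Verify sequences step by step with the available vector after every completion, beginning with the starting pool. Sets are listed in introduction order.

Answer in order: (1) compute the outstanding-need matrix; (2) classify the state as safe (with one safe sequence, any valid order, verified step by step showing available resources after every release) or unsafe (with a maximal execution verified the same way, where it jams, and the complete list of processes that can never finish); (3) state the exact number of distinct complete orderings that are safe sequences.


(1) Need matrix, components ordered type-B units, type-C units, type-D units:
  W8: (3, 8, 7)
  W3: (2, 2, 0)
  W1: (3, 6, 2)
  W6: (2, 5, 3)
(2) SAFE. One safe sequence: W3, W6, W1, W8.
Key observation: reading the order forward, W3 is the first process whose need (2, 2, 0) meets the free pool (2, 2, 1) exactly on a resource it requests.
Step-by-step check:
  pool = (2, 2, 1)
  W3 needs (2, 2, 0) <= (2, 2, 1) -> finishes; pool += (0, 3, 2) = (2, 5, 3)
  W6 needs (2, 5, 3) <= (2, 5, 3) -> finishes; pool += (1, 1, 1) = (3, 6, 4)
  W1 needs (3, 6, 2) <= (3, 6, 4) -> finishes; pool += (0, 2, 3) = (3, 8, 7)
  W8 needs (3, 8, 7) <= (3, 8, 7) -> finishes; pool += (3, 0, 0) = (6, 8, 7)
(3) Exactly 1 of the possible complete orderings is a safe sequence.


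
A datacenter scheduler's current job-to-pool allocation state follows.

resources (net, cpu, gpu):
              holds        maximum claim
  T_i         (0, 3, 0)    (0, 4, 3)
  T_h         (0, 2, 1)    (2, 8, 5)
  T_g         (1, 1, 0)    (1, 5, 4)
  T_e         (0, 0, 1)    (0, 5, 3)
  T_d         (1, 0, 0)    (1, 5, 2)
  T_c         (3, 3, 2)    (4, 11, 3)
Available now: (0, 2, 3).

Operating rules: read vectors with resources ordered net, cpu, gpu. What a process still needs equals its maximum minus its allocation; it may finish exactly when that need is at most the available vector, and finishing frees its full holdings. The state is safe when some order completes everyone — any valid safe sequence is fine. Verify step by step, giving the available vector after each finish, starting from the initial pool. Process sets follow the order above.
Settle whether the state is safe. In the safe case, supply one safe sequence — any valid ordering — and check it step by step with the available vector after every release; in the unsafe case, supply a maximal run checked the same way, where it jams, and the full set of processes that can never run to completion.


The state is SAFE; one workable sequence: T_i, T_e, T_g, T_d, T_h, T_c.
Key observation: reading the order forward, T_i is the first process whose need (0, 1, 3) meets the free pool (0, 2, 3) exactly on a resource it requests.
Verifying each step:
  pool = (0, 2, 3)
  T_i: need (0, 1, 3) fits (0, 2, 3); releases (0, 3, 0), pool now (0, 5, 3)
  T_e: need (0, 5, 2) fits (0, 5, 3); releases (0, 0, 1), pool now (0, 5, 4)
  T_g: need (0, 4, 4) fits (0, 5, 4); releases (1, 1, 0), pool now (1, 6, 4)
  T_d: need (0, 5, 2) fits (1, 6, 4); releases (1, 0, 0), pool now (2, 6, 4)
  T_h: need (2, 6, 4) fits (2, 6, 4); releases (0, 2, 1), pool now (2, 8, 5)
  T_c: need (1, 8, 1) fits (2, 8, 5); releases (3, 3, 2), pool now (5, 11, 7)
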